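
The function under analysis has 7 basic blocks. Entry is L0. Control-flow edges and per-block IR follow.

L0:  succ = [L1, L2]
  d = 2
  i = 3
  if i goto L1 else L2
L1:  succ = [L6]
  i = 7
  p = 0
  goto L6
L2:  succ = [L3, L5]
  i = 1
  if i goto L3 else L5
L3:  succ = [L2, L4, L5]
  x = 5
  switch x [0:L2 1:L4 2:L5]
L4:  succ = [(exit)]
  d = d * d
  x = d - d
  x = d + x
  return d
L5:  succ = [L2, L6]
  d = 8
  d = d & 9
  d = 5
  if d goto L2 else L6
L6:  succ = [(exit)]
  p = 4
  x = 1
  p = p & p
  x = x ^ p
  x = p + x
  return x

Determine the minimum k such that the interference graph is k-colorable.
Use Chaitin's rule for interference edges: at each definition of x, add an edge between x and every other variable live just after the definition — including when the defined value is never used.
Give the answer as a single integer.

Answer: 2

Analysis:
Block summaries:
  L0: def={d,i} ue=∅
  L1: def={i,p} ue=∅
  L2: def={i} ue=∅
  L3: def={x} ue=∅
  L4: def={d,x} ue={d}
  L5: def={d} ue=∅
  L6: def={p,x} ue=∅

Backward fixpoint:
  live L0: ∅→{d}
  live L1: ∅→∅
  live L2: {d}→{d}
  live L3: {d}→{d}
  live L4: {d}→∅
  live L5: ∅→{d}
  live L6: ∅→∅

Conflict graph:
  d: {i,x}
  i: {d}
  p: {x}
  x: {d,p}

Colouring:
  lower bound: {d,i} mutually conflict ⇒ χ ≥ 2
  assign d→c0 i→c1 p→c0 x→c1 — no edge inside a register ⇒ χ ≤ 2
  χ = 2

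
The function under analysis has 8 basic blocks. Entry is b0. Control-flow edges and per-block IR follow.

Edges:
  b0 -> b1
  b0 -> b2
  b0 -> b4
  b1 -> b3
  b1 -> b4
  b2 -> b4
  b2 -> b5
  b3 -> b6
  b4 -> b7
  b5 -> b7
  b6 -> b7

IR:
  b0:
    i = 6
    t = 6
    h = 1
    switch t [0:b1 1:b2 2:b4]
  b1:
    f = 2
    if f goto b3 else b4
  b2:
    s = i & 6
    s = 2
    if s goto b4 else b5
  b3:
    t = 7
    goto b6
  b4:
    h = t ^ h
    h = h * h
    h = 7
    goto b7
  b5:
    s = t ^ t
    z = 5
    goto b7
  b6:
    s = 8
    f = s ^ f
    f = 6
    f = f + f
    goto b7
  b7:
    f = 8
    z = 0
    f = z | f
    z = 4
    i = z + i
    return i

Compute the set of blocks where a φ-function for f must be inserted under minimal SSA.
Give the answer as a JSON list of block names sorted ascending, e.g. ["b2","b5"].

Answer: ["b4", "b7"]

Working:
idom tree: b1←b0 b2←b0 b3←b1 b4←b0 b5←b2 b6←b3 b7←b0
Dom∩ at merges:
  b4: preds {b0,b1,b2}: {b0} ∩ {b0,b1} ∩ {b0,b2} = {b0}; idom=b0
  b7: preds {b4,b5,b6}: {b0,b4} ∩ {b0,b2,b5} ∩ {b0,b1,b3,b6} = {b0}; idom=b0

DF derivation:
  b4←b0: walk · to b0
  b4←b1: walk b1 to b0
  b4←b2: walk b2 to b0
  b7←b4: walk b4 to b0
  b7←b5: walk b5→b2 to b0
  b7←b6: walk b6→b3→b1 to b0
  b0: DF=∅
  b1: DF={b4,b7}
  b2: DF={b4,b7}
  b3: DF={b7}
  b4: DF={b7}
  b5: DF={b7}
  b6: DF={b7}
  b7: DF=∅

φ for f: defs {b1,b6,b7}
  DF⁺ = {b4,b7}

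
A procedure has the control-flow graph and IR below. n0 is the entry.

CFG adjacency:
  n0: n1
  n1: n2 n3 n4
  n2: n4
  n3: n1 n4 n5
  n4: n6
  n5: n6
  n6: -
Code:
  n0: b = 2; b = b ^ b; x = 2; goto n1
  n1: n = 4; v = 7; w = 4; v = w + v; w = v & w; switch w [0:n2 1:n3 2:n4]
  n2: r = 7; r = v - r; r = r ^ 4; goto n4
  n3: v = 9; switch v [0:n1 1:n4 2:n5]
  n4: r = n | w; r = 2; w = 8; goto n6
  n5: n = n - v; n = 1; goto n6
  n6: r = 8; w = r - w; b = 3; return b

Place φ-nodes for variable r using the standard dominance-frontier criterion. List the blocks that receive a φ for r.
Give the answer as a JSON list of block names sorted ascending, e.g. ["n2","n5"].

Answer: ["n4", "n6"]

Analysis:
idom tree: n1←n0 n2←n1 n3←n1 n4←n1 n5←n3 n6←n1
Dom at joins:
  n1: preds {n0,n3}: {n0} ∩ {n0,n1,n3} = {n0}; idom=n0
  n4: preds {n1,n2,n3}: {n0,n1} ∩ {n0,n1,n2} ∩ {n0,n1,n3} = {n0,n1}; idom=n1
  n6: preds {n4,n5}: {n0,n1,n4} ∩ {n0,n1,n3,n5} = {n0,n1}; idom=n1

Frontier:
  n1←n0: walk · to n0
  n1←n3: walk n3→n1 to n0
  n4←n1: walk · to n1
  n4←n2: walk n2 to n1
  n4←n3: walk n3 to n1
  n6←n4: walk n4 to n1
  n6←n5: walk n5→n3 to n1
  n0: DF=∅
  n1: DF={n1}
  n2: DF={n4}
  n3: DF={n1,n4,n6}
  n4: DF={n6}
  n5: DF={n6}
  n6: DF=∅

φ for r: defs {n2,n4,n6}
  DF⁺ = {n4,n6}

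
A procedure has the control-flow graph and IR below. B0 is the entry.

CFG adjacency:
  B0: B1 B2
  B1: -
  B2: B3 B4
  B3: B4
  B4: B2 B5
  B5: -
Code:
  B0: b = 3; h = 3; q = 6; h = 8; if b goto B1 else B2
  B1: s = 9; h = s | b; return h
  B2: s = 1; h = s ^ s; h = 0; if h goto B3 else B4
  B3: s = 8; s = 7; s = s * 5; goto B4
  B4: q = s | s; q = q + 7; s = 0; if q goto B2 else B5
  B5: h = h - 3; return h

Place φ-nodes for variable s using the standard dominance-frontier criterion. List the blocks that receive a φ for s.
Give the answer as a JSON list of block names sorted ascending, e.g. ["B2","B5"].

Answer: ["B2", "B4"]

Working:
idom tree: B1←B0 B2←B0 B3←B2 B4←B2 B5←B4
Dom at joins:
  B2: preds {B0,B4}: {B0} ∩ {B0,B2,B4} = {B0}; idom=B0
  B4: preds {B2,B3}: {B0,B2} ∩ {B0,B2,B3} = {B0,B2}; idom=B2

Frontier:
  join B2 pred B0: · stop@B0
  join B2 pred B4: B4→B2 stop@B0
  join B4 pred B2: · stop@B2
  join B4 pred B3: B3 stop@B2
  B0: DF=∅
  B1: DF=∅
  B2: DF={B2}
  B3: DF={B4}
  B4: DF={B2}
  B5: DF=∅

φ for s: defs {B1,B2,B3,B4}
  DF⁺ = {B2,B4}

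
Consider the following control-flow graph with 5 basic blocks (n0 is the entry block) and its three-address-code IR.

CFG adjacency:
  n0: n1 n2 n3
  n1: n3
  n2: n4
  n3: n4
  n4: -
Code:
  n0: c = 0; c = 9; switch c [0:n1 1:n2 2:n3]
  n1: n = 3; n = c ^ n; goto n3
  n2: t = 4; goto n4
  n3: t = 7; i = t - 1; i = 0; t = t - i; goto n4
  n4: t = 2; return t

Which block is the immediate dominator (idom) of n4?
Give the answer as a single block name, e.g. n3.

Answer: n0

Analysis:
idom tree: n1←n0 n2←n0 n3←n0 n4←n0
Dom at joins:
  n3: preds {n0,n1}: {n0} ∩ {n0,n1} = {n0}; idom=n0
  n4: preds {n2,n3}: {n0,n2} ∩ {n0,n3} = {n0}; idom=n0

idom(n4) = n0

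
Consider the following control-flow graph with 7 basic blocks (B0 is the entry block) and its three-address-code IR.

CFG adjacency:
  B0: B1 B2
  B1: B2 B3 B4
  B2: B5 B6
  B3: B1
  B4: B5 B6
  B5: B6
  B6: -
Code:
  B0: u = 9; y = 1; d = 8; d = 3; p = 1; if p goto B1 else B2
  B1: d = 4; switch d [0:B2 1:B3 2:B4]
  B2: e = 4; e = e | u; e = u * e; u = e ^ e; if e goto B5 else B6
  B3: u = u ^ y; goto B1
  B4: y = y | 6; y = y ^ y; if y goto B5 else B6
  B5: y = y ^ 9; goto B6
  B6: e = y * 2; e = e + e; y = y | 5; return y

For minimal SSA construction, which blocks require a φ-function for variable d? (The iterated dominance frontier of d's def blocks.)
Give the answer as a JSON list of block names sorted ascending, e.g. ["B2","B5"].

idom tree: B1←B0 B2←B0 B3←B1 B4←B1 B5←B0 B6←B0
Dom at joins:
  B1: preds {B0,B3}: {B0} ∩ {B0,B1,B3} = {B0}; idom=B0
  B2: preds {B0,B1}: {B0} ∩ {B0,B1} = {B0}; idom=B0
  B5: preds {B2,B4}: {B0,B2} ∩ {B0,B1,B4} = {B0}; idom=B0
  B6: preds {B2,B4,B5}: {B0,B2} ∩ {B0,B1,B4} ∩ {B0,B5} = {B0}; idom=B0

DF walk-up:
  B1←B0: walk · to B0
  B1←B3: walk B3→B1 to B0
  B2←B0: walk · to B0
  B2←B1: walk B1 to B0
  B5←B2: walk B2 to B0
  B5←B4: walk B4→B1 to B0
  B6←B2: walk B2 to B0
  B6←B4: walk B4→B1 to B0
  B6←B5: walk B5 to B0
  B0 → ∅
  B1 → {B1,B2,B5,B6}
  B2 → {B5,B6}
  B3 → {B1}
  B4 → {B5,B6}
  B5 → {B6}
  B6 → ∅

φ for d: defs {B0,B1}
  DF⁺ = {B1,B2,B5,B6}

Answer: ["B1", "B2", "B5", "B6"]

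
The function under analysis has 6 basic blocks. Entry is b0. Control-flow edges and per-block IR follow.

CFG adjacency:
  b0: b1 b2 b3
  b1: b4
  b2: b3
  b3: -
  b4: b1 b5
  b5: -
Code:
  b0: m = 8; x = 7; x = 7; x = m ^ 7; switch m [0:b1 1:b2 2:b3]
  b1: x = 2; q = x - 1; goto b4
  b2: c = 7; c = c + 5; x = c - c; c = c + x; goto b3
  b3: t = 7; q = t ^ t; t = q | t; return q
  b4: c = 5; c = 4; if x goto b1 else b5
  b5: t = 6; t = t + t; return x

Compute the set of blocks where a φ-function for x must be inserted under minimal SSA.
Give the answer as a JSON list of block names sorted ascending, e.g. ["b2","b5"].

idom tree: b1←b0 b2←b0 b3←b0 b4←b1 b5←b4
Dom at joins:
  b1: preds {b0,b4}: {b0} ∩ {b0,b1,b4} = {b0}; idom=b0
  b3: preds {b0,b2}: {b0} ∩ {b0,b2} = {b0}; idom=b0

DF derivation:
  join b1 pred b0: · stop@b0
  join b1 pred b4: b4→b1 stop@b0
  join b3 pred b0: · stop@b0
  join b3 pred b2: b2 stop@b0
  DF(b0)=∅
  DF(b1)={b1}
  DF(b2)={b3}
  DF(b3)=∅
  DF(b4)={b1}
  DF(b5)=∅

φ for x: defs {b0,b1,b2}
  DF⁺ = {b1,b3}

Answer: ["b1", "b3"]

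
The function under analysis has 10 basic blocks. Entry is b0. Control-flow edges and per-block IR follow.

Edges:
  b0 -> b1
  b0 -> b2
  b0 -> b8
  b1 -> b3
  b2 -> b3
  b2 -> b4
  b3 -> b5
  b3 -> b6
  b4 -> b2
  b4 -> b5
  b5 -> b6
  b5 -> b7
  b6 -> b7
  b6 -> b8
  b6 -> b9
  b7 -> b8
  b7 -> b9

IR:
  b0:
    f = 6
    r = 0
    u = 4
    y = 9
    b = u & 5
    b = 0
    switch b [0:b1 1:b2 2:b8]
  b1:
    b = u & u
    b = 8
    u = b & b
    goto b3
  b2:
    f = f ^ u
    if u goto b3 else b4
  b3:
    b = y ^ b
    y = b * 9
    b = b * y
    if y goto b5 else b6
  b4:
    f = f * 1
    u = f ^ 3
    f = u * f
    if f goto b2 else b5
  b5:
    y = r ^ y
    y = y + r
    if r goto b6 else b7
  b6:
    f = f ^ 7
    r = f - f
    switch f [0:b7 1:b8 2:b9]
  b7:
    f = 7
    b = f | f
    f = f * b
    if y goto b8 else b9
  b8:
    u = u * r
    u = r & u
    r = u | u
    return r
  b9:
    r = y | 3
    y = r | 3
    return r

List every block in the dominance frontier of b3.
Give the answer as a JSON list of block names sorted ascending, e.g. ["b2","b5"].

Answer: ["b5", "b6"]

Analysis:
idom tree: b1←b0 b2←b0 b3←b0 b4←b2 b5←b0 b6←b0 b7←b0 b8←b0 b9←b0
Dom∩ at merges:
  b2: preds {b0,b4}: {b0} ∩ {b0,b2,b4} = {b0}; idom=b0
  b3: preds {b1,b2}: {b0,b1} ∩ {b0,b2} = {b0}; idom=b0
  b5: preds {b3,b4}: {b0,b3} ∩ {b0,b2,b4} = {b0}; idom=b0
  b6: preds {b3,b5}: {b0,b3} ∩ {b0,b5} = {b0}; idom=b0
  b7: preds {b5,b6}: {b0,b5} ∩ {b0,b6} = {b0}; idom=b0
  b8: preds {b0,b6,b7}: {b0} ∩ {b0,b6} ∩ {b0,b7} = {b0}; idom=b0
  b9: preds {b6,b7}: {b0,b6} ∩ {b0,b7} = {b0}; idom=b0

DF walk-up:
  join b2 pred b0: · stop@b0
  join b2 pred b4: b4→b2 stop@b0
  join b3 pred b1: b1 stop@b0
  join b3 pred b2: b2 stop@b0
  join b5 pred b3: b3 stop@b0
  join b5 pred b4: b4→b2 stop@b0
  join b6 pred b3: b3 stop@b0
  join b6 pred b5: b5 stop@b0
  join b7 pred b5: b5 stop@b0
  join b7 pred b6: b6 stop@b0
  join b8 pred b0: · stop@b0
  join b8 pred b6: b6 stop@b0
  join b8 pred b7: b7 stop@b0
  join b9 pred b6: b6 stop@b0
  join b9 pred b7: b7 stop@b0
  b0: DF=∅
  b1: DF={b3}
  b2: DF={b2,b3,b5}
  b3: DF={b5,b6}
  b4: DF={b2,b5}
  b5: DF={b6,b7}
  b6: DF={b7,b8,b9}
  b7: DF={b8,b9}
  b8: DF=∅
  b9: DF=∅

DF(b3) = ["b5", "b6"]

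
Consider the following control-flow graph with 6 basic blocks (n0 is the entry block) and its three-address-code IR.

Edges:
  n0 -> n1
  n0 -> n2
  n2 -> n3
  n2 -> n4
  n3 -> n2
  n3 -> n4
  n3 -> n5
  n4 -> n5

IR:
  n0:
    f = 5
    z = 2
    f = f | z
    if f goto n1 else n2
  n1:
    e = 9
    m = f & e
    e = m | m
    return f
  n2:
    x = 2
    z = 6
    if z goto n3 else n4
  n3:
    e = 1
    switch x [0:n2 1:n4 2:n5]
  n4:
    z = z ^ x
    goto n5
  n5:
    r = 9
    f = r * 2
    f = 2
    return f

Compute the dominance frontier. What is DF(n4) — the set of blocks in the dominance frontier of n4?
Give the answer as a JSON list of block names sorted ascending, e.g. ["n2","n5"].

idom tree: n1←n0 n2←n0 n3←n2 n4←n2 n5←n2
Dom∩ at merges:
  n2: preds {n0,n3}: {n0} ∩ {n0,n2,n3} = {n0}; idom=n0
  n4: preds {n2,n3}: {n0,n2} ∩ {n0,n2,n3} = {n0,n2}; idom=n2
  n5: preds {n3,n4}: {n0,n2,n3} ∩ {n0,n2,n4} = {n0,n2}; idom=n2

DF walk-up:
  n2←n0: walk · to n0
  n2←n3: walk n3→n2 to n0
  n4←n2: walk · to n2
  n4←n3: walk n3 to n2
  n5←n3: walk n3 to n2
  n5←n4: walk n4 to n2
  n0: DF=∅
  n1: DF=∅
  n2: DF={n2}
  n3: DF={n2,n4,n5}
  n4: DF={n5}
  n5: DF=∅

DF(n4) = ["n5"]

Answer: ["n5"]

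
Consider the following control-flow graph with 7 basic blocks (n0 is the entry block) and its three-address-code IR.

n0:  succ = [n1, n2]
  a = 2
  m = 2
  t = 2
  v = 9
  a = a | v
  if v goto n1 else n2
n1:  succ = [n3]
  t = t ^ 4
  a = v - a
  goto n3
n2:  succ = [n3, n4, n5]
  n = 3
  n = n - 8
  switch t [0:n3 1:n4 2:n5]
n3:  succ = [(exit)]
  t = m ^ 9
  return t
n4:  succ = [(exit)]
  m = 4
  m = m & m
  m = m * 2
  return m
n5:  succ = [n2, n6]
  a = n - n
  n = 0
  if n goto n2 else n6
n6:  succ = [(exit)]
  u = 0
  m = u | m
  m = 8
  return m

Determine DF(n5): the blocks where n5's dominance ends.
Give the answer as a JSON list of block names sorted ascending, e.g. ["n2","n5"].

idom tree: n1←n0 n2←n0 n3←n0 n4←n2 n5←n2 n6←n5
Dom∩ at merges:
  n2: preds {n0,n5}: {n0} ∩ {n0,n2,n5} = {n0}; idom=n0
  n3: preds {n1,n2}: {n0,n1} ∩ {n0,n2} = {n0}; idom=n0

DF derivation:
  n2←n0: walk · to n0
  n2←n5: walk n5→n2 to n0
  n3←n1: walk n1 to n0
  n3←n2: walk n2 to n0
  n0: DF=∅
  n1: DF={n3}
  n2: DF={n2,n3}
  n3: DF=∅
  n4: DF=∅
  n5: DF={n2}
  n6: DF=∅

DF(n5) = ["n2"]

Answer: ["n2"]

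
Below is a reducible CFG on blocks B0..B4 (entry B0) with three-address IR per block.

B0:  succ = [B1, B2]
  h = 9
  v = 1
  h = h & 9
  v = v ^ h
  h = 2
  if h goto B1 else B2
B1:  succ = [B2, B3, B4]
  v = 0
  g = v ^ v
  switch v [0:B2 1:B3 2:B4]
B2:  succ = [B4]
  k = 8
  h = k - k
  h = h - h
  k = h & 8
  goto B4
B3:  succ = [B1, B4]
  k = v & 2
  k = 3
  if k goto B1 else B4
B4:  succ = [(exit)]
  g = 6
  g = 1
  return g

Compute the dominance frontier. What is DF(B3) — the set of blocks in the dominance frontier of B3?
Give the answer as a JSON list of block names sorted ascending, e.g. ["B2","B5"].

idom tree: B1←B0 B2←B0 B3←B1 B4←B0
Dom at joins:
  B1: preds {B0,B3}: {B0} ∩ {B0,B1,B3} = {B0}; idom=B0
  B2: preds {B0,B1}: {B0} ∩ {B0,B1} = {B0}; idom=B0
  B4: preds {B1,B2,B3}: {B0,B1} ∩ {B0,B2} ∩ {B0,B1,B3} = {B0}; idom=B0

DF walk-up:
  B1←B0: walk · to B0
  B1←B3: walk B3→B1 to B0
  B2←B0: walk · to B0
  B2←B1: walk B1 to B0
  B4←B1: walk B1 to B0
  B4←B2: walk B2 to B0
  B4←B3: walk B3→B1 to B0
  B0 → ∅
  B1 → {B1,B2,B4}
  B2 → {B4}
  B3 → {B1,B4}
  B4 → ∅

DF(B3) = ["B1", "B4"]

Answer: ["B1", "B4"]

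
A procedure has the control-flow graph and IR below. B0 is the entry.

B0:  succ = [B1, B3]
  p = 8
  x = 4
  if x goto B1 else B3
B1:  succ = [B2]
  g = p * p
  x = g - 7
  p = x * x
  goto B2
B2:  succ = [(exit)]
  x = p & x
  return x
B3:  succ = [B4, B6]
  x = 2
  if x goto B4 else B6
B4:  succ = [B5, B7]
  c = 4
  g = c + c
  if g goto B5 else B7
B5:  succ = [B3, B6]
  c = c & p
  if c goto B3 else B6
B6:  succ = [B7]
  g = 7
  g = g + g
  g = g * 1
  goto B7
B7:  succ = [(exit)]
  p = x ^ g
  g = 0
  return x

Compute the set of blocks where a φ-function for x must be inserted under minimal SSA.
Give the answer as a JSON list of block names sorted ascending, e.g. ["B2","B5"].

idom tree: B1←B0 B2←B1 B3←B0 B4←B3 B5←B4 B6←B3 B7←B3
Dom at joins:
  B3: preds {B0,B5}: {B0} ∩ {B0,B3,B4,B5} = {B0}; idom=B0
  B6: preds {B3,B5}: {B0,B3} ∩ {B0,B3,B4,B5} = {B0,B3}; idom=B3
  B7: preds {B4,B6}: {B0,B3,B4} ∩ {B0,B3,B6} = {B0,B3}; idom=B3

DF walk-up:
  join B3 pred B0: · stop@B0
  join B3 pred B5: B5→B4→B3 stop@B0
  join B6 pred B3: · stop@B3
  join B6 pred B5: B5→B4 stop@B3
  join B7 pred B4: B4 stop@B3
  join B7 pred B6: B6 stop@B3
  B0: DF=∅
  B1: DF=∅
  B2: DF=∅
  B3: DF={B3}
  B4: DF={B3,B6,B7}
  B5: DF={B3,B6}
  B6: DF={B7}
  B7: DF=∅

φ for x: defs {B0,B1,B2,B3}
  DF⁺ = {B3}

Answer: ["B3"]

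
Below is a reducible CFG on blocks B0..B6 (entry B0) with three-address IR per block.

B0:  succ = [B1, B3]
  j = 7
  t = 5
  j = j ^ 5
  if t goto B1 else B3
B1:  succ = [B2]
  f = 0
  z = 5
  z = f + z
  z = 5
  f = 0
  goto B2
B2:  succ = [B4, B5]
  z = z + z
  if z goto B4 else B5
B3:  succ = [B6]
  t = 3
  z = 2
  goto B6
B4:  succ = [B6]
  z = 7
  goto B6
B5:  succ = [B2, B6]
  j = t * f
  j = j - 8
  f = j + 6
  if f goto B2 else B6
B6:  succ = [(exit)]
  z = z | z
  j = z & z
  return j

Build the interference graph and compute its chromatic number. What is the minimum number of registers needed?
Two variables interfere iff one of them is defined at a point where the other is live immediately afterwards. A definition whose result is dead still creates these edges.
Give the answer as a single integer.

def/use:
  B0: {j,t} / ∅
  B1: {f,z} / ∅
  B2: {z} / {z}
  B3: {t,z} / ∅
  B4: {z} / ∅
  B5: {f,j} / {f,t}
  B6: {j,z} / {z}

Backward fixpoint:
  live B0: ∅→{t}
  live B1: {t}→{f,t,z}
  live B2: {f,t,z}→{f,t,z}
  live B3: ∅→{z}
  live B4: ∅→{z}
  live B5: {f,t,z}→{f,t,z}
  live B6: {z}→∅

Interfere edges:
  f: {t,z}
  j: {t,z}
  t: {f,j,z}
  z: {f,j,t}

Chromatic number:
  clique {f,t,z} ⇒ need ≥ 3
  assign f→r2 j→r2 t→r0 z→r1 — no edge inside a register ⇒ χ ≤ 3
  χ = 3

Answer: 3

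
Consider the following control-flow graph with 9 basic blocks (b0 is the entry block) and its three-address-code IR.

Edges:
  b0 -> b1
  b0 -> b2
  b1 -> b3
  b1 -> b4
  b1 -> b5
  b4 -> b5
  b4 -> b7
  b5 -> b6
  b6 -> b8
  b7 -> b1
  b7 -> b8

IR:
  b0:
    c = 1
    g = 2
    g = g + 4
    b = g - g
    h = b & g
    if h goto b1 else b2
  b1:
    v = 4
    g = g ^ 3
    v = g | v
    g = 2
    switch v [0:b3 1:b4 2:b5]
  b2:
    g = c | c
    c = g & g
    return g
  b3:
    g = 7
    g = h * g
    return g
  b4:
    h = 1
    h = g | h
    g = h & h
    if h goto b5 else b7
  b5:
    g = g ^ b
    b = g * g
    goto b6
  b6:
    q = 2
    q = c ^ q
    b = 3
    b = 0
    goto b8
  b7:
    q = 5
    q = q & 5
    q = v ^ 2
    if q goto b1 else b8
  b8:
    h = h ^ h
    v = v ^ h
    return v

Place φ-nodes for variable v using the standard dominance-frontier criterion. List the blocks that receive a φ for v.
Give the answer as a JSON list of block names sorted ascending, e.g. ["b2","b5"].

idom tree: b1←b0 b2←b0 b3←b1 b4←b1 b5←b1 b6←b5 b7←b4 b8←b1
Dom at joins:
  b1: preds {b0,b7}: {b0} ∩ {b0,b1,b4,b7} = {b0}; idom=b0
  b5: preds {b1,b4}: {b0,b1} ∩ {b0,b1,b4} = {b0,b1}; idom=b1
  b8: preds {b6,b7}: {b0,b1,b5,b6} ∩ {b0,b1,b4,b7} = {b0,b1}; idom=b1

Frontier:
  join b1 pred b0: · stop@b0
  join b1 pred b7: b7→b4→b1 stop@b0
  join b5 pred b1: · stop@b1
  join b5 pred b4: b4 stop@b1
  join b8 pred b6: b6→b5 stop@b1
  join b8 pred b7: b7→b4 stop@b1
  DF(b0)=∅
  DF(b1)={b1}
  DF(b2)=∅
  DF(b3)=∅
  DF(b4)={b1,b5,b8}
  DF(b5)={b8}
  DF(b6)={b8}
  DF(b7)={b1,b8}
  DF(b8)=∅

φ for v: defs {b1,b8}
  DF⁺ = {b1}

Answer: ["b1"]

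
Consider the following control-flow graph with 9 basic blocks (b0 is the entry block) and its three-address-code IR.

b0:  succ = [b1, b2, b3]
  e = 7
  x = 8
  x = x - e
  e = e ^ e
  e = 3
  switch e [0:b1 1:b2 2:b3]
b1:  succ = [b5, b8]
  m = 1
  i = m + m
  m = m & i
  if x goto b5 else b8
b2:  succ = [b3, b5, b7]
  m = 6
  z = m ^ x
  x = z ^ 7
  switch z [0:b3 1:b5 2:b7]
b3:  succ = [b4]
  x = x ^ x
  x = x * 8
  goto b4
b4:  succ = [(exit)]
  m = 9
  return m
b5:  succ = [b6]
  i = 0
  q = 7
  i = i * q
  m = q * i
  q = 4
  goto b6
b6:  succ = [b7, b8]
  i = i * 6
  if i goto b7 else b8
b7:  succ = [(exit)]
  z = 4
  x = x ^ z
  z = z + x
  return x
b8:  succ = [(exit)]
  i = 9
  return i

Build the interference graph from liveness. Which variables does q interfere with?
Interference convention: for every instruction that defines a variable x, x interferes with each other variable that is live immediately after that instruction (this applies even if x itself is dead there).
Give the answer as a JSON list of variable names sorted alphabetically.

Answer: ["i", "x"]

Derivation:
def/use:
  b0: def={e,x} ue=∅
  b1: def={i,m} ue={x}
  b2: def={m,x,z} ue={x}
  b3: def={x} ue={x}
  b4: def={m} ue=∅
  b5: def={i,m,q} ue=∅
  b6: def={i} ue={i}
  b7: def={x,z} ue={x}
  b8: def={i} ue=∅

Live sets:
  b0 li=∅ lo={x}
  b1 li={x} lo={x}
  b2 li={x} lo={x}
  b3 li={x} lo=∅
  b4 li=∅ lo=∅
  b5 li={x} lo={i,x}
  b6 li={i,x} lo={x}
  b7 li={x} lo=∅
  b8 li=∅ lo=∅

Interference:
  e: {x}
  i: {m,q,x}
  m: {i,x}
  q: {i,x}
  x: {e,i,m,q,z}
  z: {x}

N(q) = ["i", "x"]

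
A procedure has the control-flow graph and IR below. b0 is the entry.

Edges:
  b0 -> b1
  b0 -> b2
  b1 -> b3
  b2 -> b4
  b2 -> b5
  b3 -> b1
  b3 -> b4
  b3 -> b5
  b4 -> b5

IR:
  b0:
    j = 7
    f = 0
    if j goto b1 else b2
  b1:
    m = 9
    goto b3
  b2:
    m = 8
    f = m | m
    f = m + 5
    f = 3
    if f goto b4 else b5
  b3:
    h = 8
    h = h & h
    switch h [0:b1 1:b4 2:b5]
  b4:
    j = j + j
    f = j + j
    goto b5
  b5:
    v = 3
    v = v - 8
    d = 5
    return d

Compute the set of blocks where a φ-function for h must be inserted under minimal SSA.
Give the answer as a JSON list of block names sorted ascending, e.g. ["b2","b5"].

idom tree: b1←b0 b2←b0 b3←b1 b4←b0 b5←b0
Join-block Dom:
  b1: preds {b0,b3}: {b0} ∩ {b0,b1,b3} = {b0}; idom=b0
  b4: preds {b2,b3}: {b0,b2} ∩ {b0,b1,b3} = {b0}; idom=b0
  b5: preds {b2,b3,b4}: {b0,b2} ∩ {b0,b1,b3} ∩ {b0,b4} = {b0}; idom=b0

DF walk-up:
  join b1 pred b0: · stop@b0
  join b1 pred b3: b3→b1 stop@b0
  join b4 pred b2: b2 stop@b0
  join b4 pred b3: b3→b1 stop@b0
  join b5 pred b2: b2 stop@b0
  join b5 pred b3: b3→b1 stop@b0
  join b5 pred b4: b4 stop@b0
  b0 → ∅
  b1 → {b1,b4,b5}
  b2 → {b4,b5}
  b3 → {b1,b4,b5}
  b4 → {b5}
  b5 → ∅

φ for h: defs {b3}
  DF⁺ = {b1,b4,b5}

Answer: ["b1", "b4", "b5"]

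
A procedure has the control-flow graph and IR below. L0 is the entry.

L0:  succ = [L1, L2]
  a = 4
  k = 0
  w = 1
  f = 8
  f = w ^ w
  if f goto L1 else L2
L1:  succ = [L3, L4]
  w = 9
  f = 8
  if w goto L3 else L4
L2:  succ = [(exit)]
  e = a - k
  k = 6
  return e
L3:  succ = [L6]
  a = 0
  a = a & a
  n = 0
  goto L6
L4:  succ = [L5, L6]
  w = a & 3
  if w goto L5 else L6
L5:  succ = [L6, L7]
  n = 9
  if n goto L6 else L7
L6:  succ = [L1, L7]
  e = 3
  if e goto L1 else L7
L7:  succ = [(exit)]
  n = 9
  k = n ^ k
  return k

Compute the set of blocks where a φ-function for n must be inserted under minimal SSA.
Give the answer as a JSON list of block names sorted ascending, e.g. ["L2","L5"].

Answer: ["L1", "L6", "L7"]

Analysis:
idom tree: L1←L0 L2←L0 L3←L1 L4←L1 L5←L4 L6←L1 L7←L1
Dom at joins:
  L1: preds {L0,L6}: {L0} ∩ {L0,L1,L6} = {L0}; idom=L0
  L6: preds {L3,L4,L5}: {L0,L1,L3} ∩ {L0,L1,L4} ∩ {L0,L1,L4,L5} = {L0,L1}; idom=L1
  L7: preds {L5,L6}: {L0,L1,L4,L5} ∩ {L0,L1,L6} = {L0,L1}; idom=L1

DF walk-up:
  L1←L0: walk · to L0
  L1←L6: walk L6→L1 to L0
  L6←L3: walk L3 to L1
  L6←L4: walk L4 to L1
  L6←L5: walk L5→L4 to L1
  L7←L5: walk L5→L4 to L1
  L7←L6: walk L6 to L1
  L0: DF=∅
  L1: DF={L1}
  L2: DF=∅
  L3: DF={L6}
  L4: DF={L6,L7}
  L5: DF={L6,L7}
  L6: DF={L1,L7}
  L7: DF=∅

φ for n: defs {L3,L5,L7}
  DF⁺ = {L1,L6,L7}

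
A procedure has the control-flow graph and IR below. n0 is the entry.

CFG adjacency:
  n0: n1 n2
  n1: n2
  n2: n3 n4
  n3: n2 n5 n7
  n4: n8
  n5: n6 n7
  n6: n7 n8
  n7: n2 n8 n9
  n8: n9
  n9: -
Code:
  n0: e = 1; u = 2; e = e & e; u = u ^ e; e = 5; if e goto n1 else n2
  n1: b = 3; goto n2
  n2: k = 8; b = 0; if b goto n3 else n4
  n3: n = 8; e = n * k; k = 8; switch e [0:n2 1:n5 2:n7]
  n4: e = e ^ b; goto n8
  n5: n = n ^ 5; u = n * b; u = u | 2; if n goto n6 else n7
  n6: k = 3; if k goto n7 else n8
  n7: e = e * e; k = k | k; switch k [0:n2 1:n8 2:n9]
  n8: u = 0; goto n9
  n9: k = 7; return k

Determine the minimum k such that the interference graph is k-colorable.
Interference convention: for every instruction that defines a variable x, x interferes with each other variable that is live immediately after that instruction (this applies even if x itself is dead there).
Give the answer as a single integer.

Answer: 4

Analysis:
Block summaries:
  n0: {e,u} / ∅
  n1: {b} / ∅
  n2: {b,k} / ∅
  n3: {e,k,n} / {k}
  n4: {e} / {b,e}
  n5: {n,u} / {b,n}
  n6: {k} / ∅
  n7: {e,k} / {e,k}
  n8: {u} / ∅
  n9: {k} / ∅

Liveness:
  n0: in=∅ out={e}
  n1: in={e} out={e}
  n2: in={e} out={b,e,k}
  n3: in={b,k} out={b,e,k,n}
  n4: in={b,e} out=∅
  n5: in={b,e,k,n} out={e,k}
  n6: in={e} out={e,k}
  n7: in={e,k} out={e}
  n8: in=∅ out=∅
  n9: in=∅ out=∅

Interfere edges:
  b: {e,k,n}
  e: {b,k,n,u}
  k: {b,e,n,u}
  n: {b,e,k,u}
  u: {e,k,n}

Chromatic number:
  {b,e,k,n} pairwise interfere (4-clique) ⇒ χ ≥ 4
  assign b→c3 e→c0 k→c1 n→c2 u→c3 — no edge inside a register ⇒ χ ≤ 4
  χ = 4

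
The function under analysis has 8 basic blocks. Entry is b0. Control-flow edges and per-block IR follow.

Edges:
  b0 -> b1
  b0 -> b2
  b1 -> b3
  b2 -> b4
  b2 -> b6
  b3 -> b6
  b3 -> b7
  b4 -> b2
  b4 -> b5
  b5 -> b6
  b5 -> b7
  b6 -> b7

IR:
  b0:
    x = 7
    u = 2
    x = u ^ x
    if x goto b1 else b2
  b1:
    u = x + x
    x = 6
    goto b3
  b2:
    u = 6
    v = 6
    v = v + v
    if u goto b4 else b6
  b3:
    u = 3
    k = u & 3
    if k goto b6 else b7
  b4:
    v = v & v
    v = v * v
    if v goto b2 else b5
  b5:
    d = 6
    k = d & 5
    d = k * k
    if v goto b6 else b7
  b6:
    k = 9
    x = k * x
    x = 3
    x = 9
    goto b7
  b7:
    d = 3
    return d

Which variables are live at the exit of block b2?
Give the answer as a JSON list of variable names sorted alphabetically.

def/use:
  b0: {u,x} / ∅
  b1: {u,x} / {x}
  b2: {u,v} / ∅
  b3: {k,u} / ∅
  b4: {v} / {v}
  b5: {d,k} / {v}
  b6: {k,x} / {x}
  b7: {d} / ∅

Liveness:
  b0 li=∅ lo={x}
  b1 li={x} lo={x}
  b2 li={x} lo={v,x}
  b3 li={x} lo={x}
  b4 li={v,x} lo={v,x}
  b5 li={v,x} lo={x}
  b6 li={x} lo=∅
  b7 li=∅ lo=∅

live-out(b2) = ["v", "x"]

Answer: ["v", "x"]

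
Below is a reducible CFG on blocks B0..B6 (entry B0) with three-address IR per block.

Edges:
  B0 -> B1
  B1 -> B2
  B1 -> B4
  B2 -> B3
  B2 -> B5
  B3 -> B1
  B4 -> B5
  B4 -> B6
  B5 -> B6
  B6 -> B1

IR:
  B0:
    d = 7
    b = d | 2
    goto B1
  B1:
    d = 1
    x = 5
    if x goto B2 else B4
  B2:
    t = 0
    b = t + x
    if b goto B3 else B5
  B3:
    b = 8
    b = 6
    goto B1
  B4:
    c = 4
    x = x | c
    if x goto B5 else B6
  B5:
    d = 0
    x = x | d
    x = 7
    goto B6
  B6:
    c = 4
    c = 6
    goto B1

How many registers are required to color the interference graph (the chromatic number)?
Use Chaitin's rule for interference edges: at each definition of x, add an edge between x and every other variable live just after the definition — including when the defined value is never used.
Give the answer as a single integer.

def/use:
  B0: {b,d} / ∅
  B1: {d,x} / ∅
  B2: {b,t} / {x}
  B3: {b} / ∅
  B4: {c,x} / {x}
  B5: {d,x} / {x}
  B6: {c} / ∅

Backward fixpoint:
  B0 li=∅ lo=∅
  B1 li=∅ lo={x}
  B2 li={x} lo={x}
  B3 li=∅ lo=∅
  B4 li={x} lo={x}
  B5 li={x} lo=∅
  B6 li=∅ lo=∅

Interfere edges:
  b↔{x}
  c↔{x}
  d↔{x}
  t↔{x}
  x↔{b,c,d,t}

Chromatic number:
  lower bound: {b,x} mutually conflict ⇒ χ ≥ 2
  assign b→r1 c→r1 d→r1 t→r1 x→r0 — no edge inside a register ⇒ χ ≤ 2
  χ = 2

Answer: 2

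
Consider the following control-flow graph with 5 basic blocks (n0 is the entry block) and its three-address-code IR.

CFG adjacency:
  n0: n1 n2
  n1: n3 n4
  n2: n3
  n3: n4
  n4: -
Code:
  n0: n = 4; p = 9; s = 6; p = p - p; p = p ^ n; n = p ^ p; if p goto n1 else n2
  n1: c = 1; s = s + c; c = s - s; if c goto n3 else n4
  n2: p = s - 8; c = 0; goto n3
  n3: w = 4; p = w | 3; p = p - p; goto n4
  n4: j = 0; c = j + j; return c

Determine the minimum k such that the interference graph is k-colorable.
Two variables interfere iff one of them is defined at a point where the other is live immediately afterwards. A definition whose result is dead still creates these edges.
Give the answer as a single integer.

Answer: 3

Analysis:
Block summaries:
  n0: {n,p,s} / ∅
  n1: {c,s} / {s}
  n2: {c,p} / {s}
  n3: {p,w} / ∅
  n4: {c,j} / ∅

Liveness:
  n0 li=∅ lo={s}
  n1 li={s} lo=∅
  n2 li={s} lo=∅
  n3 li=∅ lo=∅
  n4 li=∅ lo=∅

Conflict graph:
  c — {s}
  j — ∅
  n — {p,s}
  p — {n,s}
  s — {c,n,p}
  w — ∅

Colouring:
  clique {n,p,s} ⇒ need ≥ 3
  assign c→R1 j→R0 n→R1 p→R2 s→R0 w→R0 — no edge inside a register ⇒ χ ≤ 3
  χ = 3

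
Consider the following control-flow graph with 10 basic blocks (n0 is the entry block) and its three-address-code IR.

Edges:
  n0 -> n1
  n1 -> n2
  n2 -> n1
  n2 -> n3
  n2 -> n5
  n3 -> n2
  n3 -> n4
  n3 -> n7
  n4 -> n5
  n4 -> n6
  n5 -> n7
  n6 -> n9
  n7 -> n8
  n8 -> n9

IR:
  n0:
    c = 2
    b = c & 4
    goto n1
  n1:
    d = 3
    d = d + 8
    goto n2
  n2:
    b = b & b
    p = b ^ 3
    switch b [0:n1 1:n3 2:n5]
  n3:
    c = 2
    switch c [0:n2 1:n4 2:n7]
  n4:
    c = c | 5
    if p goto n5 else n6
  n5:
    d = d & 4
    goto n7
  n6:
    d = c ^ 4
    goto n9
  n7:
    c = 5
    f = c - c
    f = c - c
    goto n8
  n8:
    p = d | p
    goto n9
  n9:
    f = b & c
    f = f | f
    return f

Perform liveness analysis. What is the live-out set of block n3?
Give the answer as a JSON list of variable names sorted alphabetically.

Per-block:
  n0: def={b,c} ue=∅
  n1: def={d} ue=∅
  n2: def={b,p} ue={b}
  n3: def={c} ue=∅
  n4: def={c} ue={c,p}
  n5: def={d} ue={d}
  n6: def={d} ue={c}
  n7: def={c,f} ue=∅
  n8: def={p} ue={d,p}
  n9: def={f} ue={b,c}

Backward fixpoint:
  live n0: ∅→{b}
  live n1: {b}→{b,d}
  live n2: {b,d}→{b,d,p}
  live n3: {b,d,p}→{b,c,d,p}
  live n4: {b,c,d,p}→{b,c,d,p}
  live n5: {b,d,p}→{b,d,p}
  live n6: {b,c}→{b,c}
  live n7: {b,d,p}→{b,c,d,p}
  live n8: {b,c,d,p}→{b,c}
  live n9: {b,c}→∅

live-out(n3) = ["b", "c", "d", "p"]

Answer: ["b", "c", "d", "p"]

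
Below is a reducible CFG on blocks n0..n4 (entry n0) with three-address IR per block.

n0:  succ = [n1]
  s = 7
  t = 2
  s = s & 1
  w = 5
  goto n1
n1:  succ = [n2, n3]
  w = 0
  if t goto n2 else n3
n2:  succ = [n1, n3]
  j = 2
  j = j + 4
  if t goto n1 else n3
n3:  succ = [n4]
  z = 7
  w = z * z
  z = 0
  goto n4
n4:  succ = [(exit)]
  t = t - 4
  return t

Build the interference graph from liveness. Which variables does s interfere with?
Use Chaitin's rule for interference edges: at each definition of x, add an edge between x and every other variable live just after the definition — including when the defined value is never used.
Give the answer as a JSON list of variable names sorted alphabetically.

Block summaries:
  n0: def={s,t,w} ue=∅
  n1: def={w} ue={t}
  n2: def={j} ue={t}
  n3: def={w,z} ue=∅
  n4: def={t} ue={t}

Liveness:
  live n0: ∅→{t}
  live n1: {t}→{t}
  live n2: {t}→{t}
  live n3: {t}→{t}
  live n4: {t}→∅

Conflict graph:
  j — {t}
  s — {t}
  t — {j,s,w,z}
  w — {t}
  z — {t}

N(s) = ["t"]

Answer: ["t"]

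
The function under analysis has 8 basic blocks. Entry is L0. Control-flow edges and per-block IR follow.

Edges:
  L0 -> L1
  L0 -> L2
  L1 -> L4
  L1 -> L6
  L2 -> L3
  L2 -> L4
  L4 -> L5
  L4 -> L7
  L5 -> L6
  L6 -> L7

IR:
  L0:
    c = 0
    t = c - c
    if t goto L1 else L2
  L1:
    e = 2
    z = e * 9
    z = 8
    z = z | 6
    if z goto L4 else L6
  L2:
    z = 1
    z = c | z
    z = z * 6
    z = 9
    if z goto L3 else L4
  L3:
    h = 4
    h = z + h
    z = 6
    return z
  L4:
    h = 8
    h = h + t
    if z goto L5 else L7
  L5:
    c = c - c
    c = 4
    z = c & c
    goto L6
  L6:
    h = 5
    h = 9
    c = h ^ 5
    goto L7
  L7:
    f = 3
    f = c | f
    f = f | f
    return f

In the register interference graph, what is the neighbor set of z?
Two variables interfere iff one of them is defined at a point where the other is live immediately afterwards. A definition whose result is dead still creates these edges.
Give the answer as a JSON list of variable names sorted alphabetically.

Per-block:
  L0: {c,t} / ∅
  L1: {e,z} / ∅
  L2: {z} / {c}
  L3: {h,z} / {z}
  L4: {h} / {t,z}
  L5: {c,z} / {c}
  L6: {c,h} / ∅
  L7: {f} / {c}

Liveness:
  L0 li=∅ lo={c,t}
  L1 li={c,t} lo={c,t,z}
  L2 li={c,t} lo={c,t,z}
  L3 li={z} lo=∅
  L4 li={c,t,z} lo={c}
  L5 li={c} lo=∅
  L6 li=∅ lo={c}
  L7 li={c} lo=∅

Conflict graph:
  c↔{e,f,h,t,z}
  e↔{c,t}
  f↔{c}
  h↔{c,t,z}
  t↔{c,e,h,z}
  z↔{c,h,t}

N(z) = ["c", "h", "t"]

Answer: ["c", "h", "t"]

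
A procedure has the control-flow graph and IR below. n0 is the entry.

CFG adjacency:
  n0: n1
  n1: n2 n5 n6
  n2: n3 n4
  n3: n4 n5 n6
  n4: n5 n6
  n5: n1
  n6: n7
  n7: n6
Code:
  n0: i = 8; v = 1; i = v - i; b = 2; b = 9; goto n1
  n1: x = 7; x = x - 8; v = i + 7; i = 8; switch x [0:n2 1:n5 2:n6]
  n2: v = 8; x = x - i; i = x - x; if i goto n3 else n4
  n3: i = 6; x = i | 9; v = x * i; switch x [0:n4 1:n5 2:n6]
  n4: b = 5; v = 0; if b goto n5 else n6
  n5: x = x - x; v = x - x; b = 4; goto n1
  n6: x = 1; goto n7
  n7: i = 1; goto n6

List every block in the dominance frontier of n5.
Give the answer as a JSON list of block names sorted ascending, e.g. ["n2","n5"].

idom tree: n1←n0 n2←n1 n3←n2 n4←n2 n5←n1 n6←n1 n7←n6
Join-block Dom:
  n1: preds {n0,n5}: {n0} ∩ {n0,n1,n5} = {n0}; idom=n0
  n4: preds {n2,n3}: {n0,n1,n2} ∩ {n0,n1,n2,n3} = {n0,n1,n2}; idom=n2
  n5: preds {n1,n3,n4}: {n0,n1} ∩ {n0,n1,n2,n3} ∩ {n0,n1,n2,n4} = {n0,n1}; idom=n1
  n6: preds {n1,n3,n4,n7}: {n0,n1} ∩ {n0,n1,n2,n3} ∩ {n0,n1,n2,n4} ∩ {n0,n1,n6,n7} = {n0,n1}; idom=n1

DF walk-up:
  join n1 pred n0: · stop@n0
  join n1 pred n5: n5→n1 stop@n0
  join n4 pred n2: · stop@n2
  join n4 pred n3: n3 stop@n2
  join n5 pred n1: · stop@n1
  join n5 pred n3: n3→n2 stop@n1
  join n5 pred n4: n4→n2 stop@n1
  join n6 pred n1: · stop@n1
  join n6 pred n3: n3→n2 stop@n1
  join n6 pred n4: n4→n2 stop@n1
  join n6 pred n7: n7→n6 stop@n1
  n0 → ∅
  n1 → {n1}
  n2 → {n5,n6}
  n3 → {n4,n5,n6}
  n4 → {n5,n6}
  n5 → {n1}
  n6 → {n6}
  n7 → {n6}

DF(n5) = ["n1"]

Answer: ["n1"]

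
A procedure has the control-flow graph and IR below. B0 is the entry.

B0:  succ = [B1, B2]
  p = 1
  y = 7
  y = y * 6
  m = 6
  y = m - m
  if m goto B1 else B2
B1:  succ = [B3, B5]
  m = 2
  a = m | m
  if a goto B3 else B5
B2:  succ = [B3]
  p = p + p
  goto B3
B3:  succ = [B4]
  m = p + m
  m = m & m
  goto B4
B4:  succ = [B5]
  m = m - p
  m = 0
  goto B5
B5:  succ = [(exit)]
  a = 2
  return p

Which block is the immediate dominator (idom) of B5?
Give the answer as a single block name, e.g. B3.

idom tree: B1←B0 B2←B0 B3←B0 B4←B3 B5←B0
Dom at joins:
  B3: preds {B1,B2}: {B0,B1} ∩ {B0,B2} = {B0}; idom=B0
  B5: preds {B1,B4}: {B0,B1} ∩ {B0,B3,B4} = {B0}; idom=B0

idom(B5) = B0

Answer: B0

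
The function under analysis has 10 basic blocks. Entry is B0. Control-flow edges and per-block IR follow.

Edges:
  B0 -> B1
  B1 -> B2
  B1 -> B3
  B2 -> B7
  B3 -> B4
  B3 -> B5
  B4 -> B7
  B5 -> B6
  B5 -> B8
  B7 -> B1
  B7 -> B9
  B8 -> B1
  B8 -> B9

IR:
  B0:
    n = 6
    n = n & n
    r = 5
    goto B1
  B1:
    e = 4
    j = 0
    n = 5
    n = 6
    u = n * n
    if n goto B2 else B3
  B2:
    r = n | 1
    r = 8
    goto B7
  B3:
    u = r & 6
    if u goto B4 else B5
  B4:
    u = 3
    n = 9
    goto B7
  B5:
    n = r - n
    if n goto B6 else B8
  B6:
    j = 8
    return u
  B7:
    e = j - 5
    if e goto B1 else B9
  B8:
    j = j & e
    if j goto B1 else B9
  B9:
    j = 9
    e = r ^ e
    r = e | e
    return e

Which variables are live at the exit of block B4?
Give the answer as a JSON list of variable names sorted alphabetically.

Answer: ["j", "r"]

Derivation:
Block summaries:
  B0: def={n,r} ue=∅
  B1: def={e,j,n,u} ue=∅
  B2: def={r} ue={n}
  B3: def={u} ue={r}
  B4: def={n,u} ue=∅
  B5: def={n} ue={n,r}
  B6: def={j} ue={u}
  B7: def={e} ue={j}
  B8: def={j} ue={e,j}
  B9: def={e,j,r} ue={e,r}

Backward fixpoint:
  B0: in=∅ out={r}
  B1: in={r} out={e,j,n,r}
  B2: in={j,n} out={j,r}
  B3: in={e,j,n,r} out={e,j,n,r,u}
  B4: in={j,r} out={j,r}
  B5: in={e,j,n,r,u} out={e,j,r,u}
  B6: in={u} out=∅
  B7: in={j,r} out={e,r}
  B8: in={e,j,r} out={e,r}
  B9: in={e,r} out=∅

live-out(B4) = ["j", "r"]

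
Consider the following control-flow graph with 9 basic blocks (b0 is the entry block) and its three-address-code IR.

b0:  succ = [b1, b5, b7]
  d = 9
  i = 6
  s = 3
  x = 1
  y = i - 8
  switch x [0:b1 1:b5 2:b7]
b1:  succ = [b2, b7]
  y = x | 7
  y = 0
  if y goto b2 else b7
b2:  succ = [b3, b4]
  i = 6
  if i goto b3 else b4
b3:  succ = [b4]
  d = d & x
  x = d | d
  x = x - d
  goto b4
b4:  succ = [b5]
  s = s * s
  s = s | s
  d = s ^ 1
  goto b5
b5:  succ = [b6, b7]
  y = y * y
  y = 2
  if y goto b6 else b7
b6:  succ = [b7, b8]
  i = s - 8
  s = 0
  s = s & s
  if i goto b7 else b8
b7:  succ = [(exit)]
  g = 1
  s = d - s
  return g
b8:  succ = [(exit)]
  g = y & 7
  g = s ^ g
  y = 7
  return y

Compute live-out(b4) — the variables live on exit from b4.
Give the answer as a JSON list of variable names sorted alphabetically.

def/use:
  b0: {d,i,s,x,y} / ∅
  b1: {y} / {x}
  b2: {i} / ∅
  b3: {d,x} / {d,x}
  b4: {d,s} / {s}
  b5: {y} / {y}
  b6: {i,s} / {s}
  b7: {g,s} / {d,s}
  b8: {g,y} / {s,y}

Live sets:
  b0: in=∅ out={d,s,x,y}
  b1: in={d,s,x} out={d,s,x,y}
  b2: in={d,s,x,y} out={d,s,x,y}
  b3: in={d,s,x,y} out={s,y}
  b4: in={s,y} out={d,s,y}
  b5: in={d,s,y} out={d,s,y}
  b6: in={d,s,y} out={d,s,y}
  b7: in={d,s} out=∅
  b8: in={s,y} out=∅

live-out(b4) = ["d", "s", "y"]

Answer: ["d", "s", "y"]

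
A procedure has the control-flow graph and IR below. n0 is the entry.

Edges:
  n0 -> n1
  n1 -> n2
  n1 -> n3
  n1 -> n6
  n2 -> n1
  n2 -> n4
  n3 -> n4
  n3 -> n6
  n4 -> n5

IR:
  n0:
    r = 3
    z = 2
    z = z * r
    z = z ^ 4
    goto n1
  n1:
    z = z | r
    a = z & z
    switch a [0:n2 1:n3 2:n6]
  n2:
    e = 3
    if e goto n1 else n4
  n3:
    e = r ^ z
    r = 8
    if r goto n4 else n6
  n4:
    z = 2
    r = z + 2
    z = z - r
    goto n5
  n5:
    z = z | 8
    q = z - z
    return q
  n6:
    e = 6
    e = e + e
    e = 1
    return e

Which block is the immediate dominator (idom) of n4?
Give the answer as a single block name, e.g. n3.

Answer: n1

Analysis:
idom tree: n1←n0 n2←n1 n3←n1 n4←n1 n5←n4 n6←n1
Dom∩ at merges:
  n1: preds {n0,n2}: {n0} ∩ {n0,n1,n2} = {n0}; idom=n0
  n4: preds {n2,n3}: {n0,n1,n2} ∩ {n0,n1,n3} = {n0,n1}; idom=n1
  n6: preds {n1,n3}: {n0,n1} ∩ {n0,n1,n3} = {n0,n1}; idom=n1

idom(n4) = n1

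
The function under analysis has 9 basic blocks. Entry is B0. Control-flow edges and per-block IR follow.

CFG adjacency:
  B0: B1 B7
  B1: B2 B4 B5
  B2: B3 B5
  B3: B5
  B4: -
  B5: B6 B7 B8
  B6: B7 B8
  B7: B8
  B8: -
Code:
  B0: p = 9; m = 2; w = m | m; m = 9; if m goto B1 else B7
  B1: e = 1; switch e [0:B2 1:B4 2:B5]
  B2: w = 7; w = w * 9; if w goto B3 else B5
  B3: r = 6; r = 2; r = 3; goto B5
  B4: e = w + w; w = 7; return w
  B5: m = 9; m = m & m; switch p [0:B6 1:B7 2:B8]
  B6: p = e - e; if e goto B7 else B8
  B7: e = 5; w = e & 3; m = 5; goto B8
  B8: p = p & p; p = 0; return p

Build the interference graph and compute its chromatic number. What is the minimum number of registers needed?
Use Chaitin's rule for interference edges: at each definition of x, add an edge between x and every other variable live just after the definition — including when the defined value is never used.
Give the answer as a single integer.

Block summaries:
  B0: def={m,p,w} ue=∅
  B1: def={e} ue=∅
  B2: def={w} ue=∅
  B3: def={r} ue=∅
  B4: def={e,w} ue={w}
  B5: def={m} ue={p}
  B6: def={p} ue={e}
  B7: def={e,m,w} ue=∅
  B8: def={p} ue={p}

Live sets:
  B0: in=∅ out={p,w}
  B1: in={p,w} out={e,p,w}
  B2: in={e,p} out={e,p}
  B3: in={e,p} out={e,p}
  B4: in={w} out=∅
  B5: in={e,p} out={e,p}
  B6: in={e} out={p}
  B7: in={p} out={p}
  B8: in={p} out=∅

Interference:
  e: {m,p,r,w}
  m: {e,p,w}
  p: {e,m,r,w}
  r: {e,p}
  w: {e,m,p}

Colouring:
  lower bound: {e,m,p,w} mutually conflict ⇒ χ ≥ 4
  assign e→c0 m→c2 p→c1 r→c2 w→c3 — no edge inside a register ⇒ χ ≤ 4
  χ = 4

Answer: 4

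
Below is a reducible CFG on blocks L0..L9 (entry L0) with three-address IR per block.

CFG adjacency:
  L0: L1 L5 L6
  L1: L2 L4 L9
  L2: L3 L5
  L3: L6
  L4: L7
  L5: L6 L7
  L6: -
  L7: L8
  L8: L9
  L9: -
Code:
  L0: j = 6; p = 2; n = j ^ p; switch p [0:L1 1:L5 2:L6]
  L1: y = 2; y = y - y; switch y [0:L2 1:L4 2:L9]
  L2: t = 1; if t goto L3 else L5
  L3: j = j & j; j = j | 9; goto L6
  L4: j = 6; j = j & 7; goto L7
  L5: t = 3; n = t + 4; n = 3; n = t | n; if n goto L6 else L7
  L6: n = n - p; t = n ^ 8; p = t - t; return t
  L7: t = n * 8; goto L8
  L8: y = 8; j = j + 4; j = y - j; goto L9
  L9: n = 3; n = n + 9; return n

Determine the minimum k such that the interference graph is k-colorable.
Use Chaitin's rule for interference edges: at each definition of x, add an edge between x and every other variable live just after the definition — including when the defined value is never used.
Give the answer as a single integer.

def/use:
  L0: def={j,n,p} ue=∅
  L1: def={y} ue=∅
  L2: def={t} ue=∅
  L3: def={j} ue={j}
  L4: def={j} ue=∅
  L5: def={n,t} ue=∅
  L6: def={n,p,t} ue={n,p}
  L7: def={t} ue={n}
  L8: def={j,y} ue={j}
  L9: def={n} ue=∅

Live sets:
  L0 li=∅ lo={j,n,p}
  L1 li={j,n,p} lo={j,n,p}
  L2 li={j,n,p} lo={j,n,p}
  L3 li={j,n,p} lo={n,p}
  L4 li={n} lo={j,n}
  L5 li={j,p} lo={j,n,p}
  L6 li={n,p} lo=∅
  L7 li={j,n} lo={j}
  L8 li={j} lo=∅
  L9 li=∅ lo=∅

Interfere edges:
  j: {n,p,t,y}
  n: {j,p,t,y}
  p: {j,n,t,y}
  t: {j,n,p}
  y: {j,n,p}

Registers:
  {j,n,p,t} pairwise interfere (4-clique) ⇒ χ ≥ 4
  4-colouring: c0={j}  c1={n}  c2={p}  c3={t,y}
  χ = 4

Answer: 4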